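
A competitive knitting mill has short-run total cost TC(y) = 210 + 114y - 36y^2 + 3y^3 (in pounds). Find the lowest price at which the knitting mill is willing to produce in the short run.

£6 per unit

The firm shuts down when price falls below the minimum of average variable cost. AVC = VC/y = 114 - 36y + 3y^2.
At the minimum of AVC, MC = AVC. MC = 114 - 72y + 9y^2; setting MC = AVC gives 6y^2 - 36y = 0, so y = 6. min AVC = 6.
The firm shuts down for any P below £6.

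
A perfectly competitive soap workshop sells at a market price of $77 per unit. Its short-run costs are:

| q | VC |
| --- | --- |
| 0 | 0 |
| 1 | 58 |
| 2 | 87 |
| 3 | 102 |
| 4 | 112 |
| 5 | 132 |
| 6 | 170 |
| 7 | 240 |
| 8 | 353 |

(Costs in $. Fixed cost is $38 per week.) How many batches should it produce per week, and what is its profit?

q = 7; profit = $261

Profit at each row (π = 77q − TC): q=0: -38; q=1: -19; q=2: 29; q=3: 91; q=4: 158; q=5: 215; q=6: 254; q=7: 261; q=8: 225.
Profit is maximized at q = 7. AVC there is 240/7 = $34.29 ≤ P, so producing beats shutting down (which would give -$38).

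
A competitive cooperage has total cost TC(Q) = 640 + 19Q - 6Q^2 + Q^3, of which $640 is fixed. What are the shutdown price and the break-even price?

Shutdown price = min AVC. AVC = 19 - 6Q + Q^2, with vertex at Q = 3 and minimum $10.
ATC = 640/Q + 19 - 6Q + Q^2. Setting dATC/dQ = −640/Q^2 − 6 + 2Q = 0 gives Q = 8 (since 2·8^3 − 6·8^2 = 640).
min ATC = 640/8 + 19 − 6·8 + 8^2 = $115. That is the break-even price.
Between these two prices the firm operates at a loss; above $115 it earns a profit.

Shutdown price = $10; break-even price = $115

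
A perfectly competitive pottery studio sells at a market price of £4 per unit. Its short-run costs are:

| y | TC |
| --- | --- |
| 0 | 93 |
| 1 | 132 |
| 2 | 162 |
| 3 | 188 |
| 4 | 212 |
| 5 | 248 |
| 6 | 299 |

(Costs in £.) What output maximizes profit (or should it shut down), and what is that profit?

y = 0 (shut down); profit = -£93

Profit at each row (π = 4y − TC): y=0: -93; y=1: -128; y=2: -154; y=3: -176; y=4: -196; y=5: -228; y=6: -275.
Profit is highest at y = 0. Equivalently, the lowest AVC in the table is 119/4 ≈ £29.75 at y = 4, and P = £4 falls below it — price never covers variable cost, so the firm shuts down and loses only its fixed cost.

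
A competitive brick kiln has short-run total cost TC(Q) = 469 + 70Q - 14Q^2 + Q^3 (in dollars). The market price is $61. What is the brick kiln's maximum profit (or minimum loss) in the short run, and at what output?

AVC = 70 - 14Q + Q^2 has its minimum $21 at Q = 7; price $61 clears that bar, so the firm operates.
MC = 70 - 28Q + 3Q^2. Setting P = MC and taking the root on the rising branch gives Q* = 9.
TR = 61·9 = 549. TC = 469 + 225 = 694. Profit = 549 − 694 = -$145.
That loss of $145 beats the $469 the firm would lose by shutting down; producing recovers $324 of fixed cost.

Profit = -$145 at Q = 9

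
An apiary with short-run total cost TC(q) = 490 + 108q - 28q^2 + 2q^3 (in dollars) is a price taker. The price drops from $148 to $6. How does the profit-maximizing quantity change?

MC = 108 - 56q + 6q^2; the shutdown threshold is min AVC = $10 (at q = 7).
With P = $148 above the shutdown price, P = MC gives q = 10.
At P = $6 < min AVC = $10, price no longer covers variable cost at any output, so the firm shuts down: q = 0.

Output falls from 10 to 0 (the firm shuts down)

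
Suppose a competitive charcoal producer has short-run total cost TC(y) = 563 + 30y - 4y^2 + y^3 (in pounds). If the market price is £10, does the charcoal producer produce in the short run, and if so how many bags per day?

Shut down

From TC, MC = TC'(y) = 30 - 8y + 3y^2 and AVC = VC/y = 30 - 4y + y^2.
AVC is minimized where dAVC/dy = -4 + 2y = 0, at y = 2; min AVC = 30 - 4·2 + 2^2 = £26.
P = £10 lies below min AVC = £26; no output level covers variable cost.
Shutting down limits the loss to fixed cost, £563.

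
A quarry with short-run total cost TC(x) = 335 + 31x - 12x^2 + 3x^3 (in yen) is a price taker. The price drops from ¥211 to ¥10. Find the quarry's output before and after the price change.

Output falls from 6 to 0 (the firm shuts down)

MC = 31 - 24x + 9x^2; the shutdown threshold is min AVC = ¥19 (at x = 2).
With P = ¥211 above the shutdown price, P = MC gives x = 6.
At P = ¥10 < min AVC = ¥19, price no longer covers variable cost at any output, so the firm shuts down: x = 0.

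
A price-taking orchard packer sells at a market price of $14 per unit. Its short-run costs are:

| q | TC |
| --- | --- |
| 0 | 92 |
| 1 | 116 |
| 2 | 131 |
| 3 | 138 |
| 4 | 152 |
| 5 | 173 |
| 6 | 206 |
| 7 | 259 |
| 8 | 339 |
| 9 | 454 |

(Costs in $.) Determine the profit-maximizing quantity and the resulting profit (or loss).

q = 0 (shut down); profit = -$92

Tabulate TR − TC: q=0: -92; q=1: -102; q=2: -103; q=3: -96; q=4: -96; q=5: -103; q=6: -122; q=7: -161; q=8: -227; q=9: -328.
Profit is highest at q = 0. Equivalently, the lowest AVC in the table is 60/4 ≈ $15 at q = 4, and P = $14 falls below it — price never covers variable cost, so the firm shuts down and loses only its fixed cost.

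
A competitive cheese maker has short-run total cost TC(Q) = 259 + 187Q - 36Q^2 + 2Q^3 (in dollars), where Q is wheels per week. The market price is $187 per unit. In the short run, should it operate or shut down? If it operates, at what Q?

Strip out fixed cost: VC = 187Q - 36Q^2 + 2Q^3. Then AVC = 187 - 36Q + 2Q^2 and MC = 187 - 72Q + 6Q^2.
AVC is minimized where dAVC/dQ = -36 + 4Q = 0, at Q = 9; min AVC = 187 - 36·9 + 2·9^2 = $25.
Because $187 ≥ $25, revenue can cover variable cost; the firm operates.
Set P = MC: 187 = 187 - 72Q + 6Q^2 → -72Q + 6Q^2 = 0. The roots are Q = 0 and Q = 12; the profit-maximizing output is on the rising part of MC, so Q* = 12.
Check: AVC at Q = 12 is $43 ≤ P, so revenue covers variable cost.
Profit = P·Q − TC = 187·12 − 775 = $1469.

Produce at Q = 12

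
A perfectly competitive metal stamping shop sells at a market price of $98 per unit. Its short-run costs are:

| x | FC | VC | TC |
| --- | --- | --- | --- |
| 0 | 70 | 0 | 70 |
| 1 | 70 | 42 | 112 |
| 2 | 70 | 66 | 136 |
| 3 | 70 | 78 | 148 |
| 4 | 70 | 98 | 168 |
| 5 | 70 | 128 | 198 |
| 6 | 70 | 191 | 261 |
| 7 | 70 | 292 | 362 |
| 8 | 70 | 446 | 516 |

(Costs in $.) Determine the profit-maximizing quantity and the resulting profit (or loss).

Profit at each row (π = 98x − TC): x=0: -70; x=1: -14; x=2: 60; x=3: 146; x=4: 224; x=5: 292; x=6: 327; x=7: 324; x=8: 268.
Profit is maximized at x = 6. AVC there is 191/6 = $31.83 ≤ P, so producing beats shutting down (which would give -$70).

x = 6; profit = $327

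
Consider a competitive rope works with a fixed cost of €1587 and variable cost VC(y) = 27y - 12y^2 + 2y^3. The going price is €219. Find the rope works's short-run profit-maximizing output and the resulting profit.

Profit = -€307 at y = 8

AVC = 27 - 12y + 2y^2; min AVC = €9 at y = 3. Since P = €219 ≥ min AVC, the firm produces.
With MC = 27 - 24y + 6y^2, P = MC on the upward-sloping part at y* = 8.
TR = 219·8 = 1752. TC = 1587 + 472 = 2059. Profit = 1752 − 2059 = -€307.
By producing, the firm covers all variable cost plus €1280 of fixed cost; shutting down would lose the full €1587.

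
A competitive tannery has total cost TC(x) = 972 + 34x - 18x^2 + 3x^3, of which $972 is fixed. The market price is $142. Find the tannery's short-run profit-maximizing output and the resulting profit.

Profit = -$324 at x = 6

AVC = 34 - 18x + 3x^2; min AVC = $7 at x = 3. Since P = $142 ≥ min AVC, the firm produces.
With MC = 34 - 36x + 9x^2, P = MC on the upward-sloping part at x* = 6.
TR = 142·6 = 852. TC = 972 + 204 = 1176. Profit = 852 − 1176 = -$324.
By producing, the firm covers all variable cost plus $648 of fixed cost; shutting down would lose the full $972.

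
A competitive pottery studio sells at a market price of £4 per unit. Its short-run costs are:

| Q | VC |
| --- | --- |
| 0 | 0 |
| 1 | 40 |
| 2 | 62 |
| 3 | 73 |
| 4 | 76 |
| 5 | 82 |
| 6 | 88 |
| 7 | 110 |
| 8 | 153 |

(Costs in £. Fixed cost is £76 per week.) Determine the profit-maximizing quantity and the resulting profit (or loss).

Profit at each row (π = 4Q − TC): Q=0: -76; Q=1: -112; Q=2: -130; Q=3: -137; Q=4: -136; Q=5: -138; Q=6: -140; Q=7: -158; Q=8: -197.
Profit is highest at Q = 0. Equivalently, the lowest AVC in the table is 88/6 ≈ £14.67 at Q = 6, and P = £4 falls below it — price never covers variable cost, so the firm shuts down and loses only its fixed cost.

Q = 0 (shut down); profit = -£76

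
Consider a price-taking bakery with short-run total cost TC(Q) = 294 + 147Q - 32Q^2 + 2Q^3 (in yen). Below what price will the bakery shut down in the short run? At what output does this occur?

¥19 per unit, at Q = 8

Short-run supply begins at min AVC. From VC = 147Q - 32Q^2 + 2Q^3, AVC = 147 - 32Q + 2Q^2.
dAVC/dQ = -32 + 4Q = 0 gives Q = 8. min AVC = 147 - 32·8 + 2·8^2 = 19.
The firm shuts down for any P below ¥19.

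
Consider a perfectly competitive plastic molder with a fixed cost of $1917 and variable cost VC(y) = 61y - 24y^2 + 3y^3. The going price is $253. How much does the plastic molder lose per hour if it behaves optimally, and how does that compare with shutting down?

Profit = -$381 at y = 8

AVC = 61 - 24y + 3y^2 has its minimum $13 at y = 4; price $253 clears that bar, so the firm operates.
With MC = 61 - 48y + 9y^2, P = MC on the upward-sloping part at y* = 8.
TR = 253·8 = 2024. TC = 1917 + 488 = 2405. Profit = 2024 − 2405 = -$381.
That loss of $381 beats the $1917 the firm would lose by shutting down; producing recovers $1536 of fixed cost.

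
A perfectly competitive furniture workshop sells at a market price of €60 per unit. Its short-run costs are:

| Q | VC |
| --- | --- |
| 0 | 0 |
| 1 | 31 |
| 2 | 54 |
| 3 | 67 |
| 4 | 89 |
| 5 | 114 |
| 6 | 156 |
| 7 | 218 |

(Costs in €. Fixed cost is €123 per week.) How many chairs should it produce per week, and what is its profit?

Q = 6; profit = €81

Tabulate TR − TC: Q=0: -123; Q=1: -94; Q=2: -57; Q=3: -10; Q=4: 28; Q=5: 63; Q=6: 81; Q=7: 79.
Profit is maximized at Q = 6. AVC there is 156/6 = €26 ≤ P, so producing beats shutting down (which would give -€123).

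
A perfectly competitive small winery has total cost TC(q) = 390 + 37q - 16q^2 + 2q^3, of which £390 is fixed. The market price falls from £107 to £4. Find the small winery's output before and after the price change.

Output falls from 7 to 0 (the firm shuts down)

AVC = 37 - 16q + 2q^2, minimized at q = 4 where min AVC = £5. MC = 37 - 32q + 6q^2.
With P = £107 above the shutdown price, P = MC gives q = 7.
At P = £4 < min AVC = £5, price no longer covers variable cost at any output, so the firm shuts down: q = 0.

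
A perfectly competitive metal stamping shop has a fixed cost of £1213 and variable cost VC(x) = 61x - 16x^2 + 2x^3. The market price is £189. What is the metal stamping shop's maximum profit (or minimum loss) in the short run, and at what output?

AVC = 61 - 16x + 2x^2; min AVC = £29 at x = 4. Since P = £189 ≥ min AVC, the firm produces.
MC = 61 - 32x + 6x^2. Setting P = MC and taking the root on the rising branch gives x* = 8.
TR = 189·8 = 1512. TC = 1213 + 488 = 1701. Profit = 1512 − 1701 = -£189.
That loss of £189 beats the £1213 the firm would lose by shutting down; producing recovers £1024 of fixed cost.

Profit = -£189 at x = 8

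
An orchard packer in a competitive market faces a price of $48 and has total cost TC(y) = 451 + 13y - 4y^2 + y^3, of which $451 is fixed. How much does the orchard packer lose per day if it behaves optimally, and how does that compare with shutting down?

AVC = 13 - 4y + y^2 has its minimum $9 at y = 2; price $48 clears that bar, so the firm operates.
MC = 13 - 8y + 3y^2. Setting P = MC and taking the root on the rising branch gives y* = 5.
TR = 48·5 = 240. TC = 451 + 90 = 541. Profit = 240 − 541 = -$301.
That loss of $301 beats the $451 the firm would lose by shutting down; producing recovers $150 of fixed cost.

Profit = -$301 at y = 5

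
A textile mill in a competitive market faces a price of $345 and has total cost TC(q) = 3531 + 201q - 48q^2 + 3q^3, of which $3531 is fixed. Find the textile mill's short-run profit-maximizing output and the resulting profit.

AVC = 201 - 48q + 3q^2 has its minimum $9 at q = 8; price $345 clears that bar, so the firm operates.
With MC = 201 - 96q + 9q^2, P = MC on the upward-sloping part at q* = 12.
TR = 345·12 = 4140. TC = 3531 + 684 = 4215. Profit = 4140 − 4215 = -$75.
Shutting down would mean losing the fixed cost of $3531, so operating at a loss of $75 is better by $3456.

Profit = -$75 at q = 12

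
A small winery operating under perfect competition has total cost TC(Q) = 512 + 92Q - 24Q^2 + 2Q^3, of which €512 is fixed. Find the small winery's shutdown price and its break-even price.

Shutdown price = €20; break-even price = €92

Shutdown price = min AVC. AVC = 92 - 24Q + 2Q^2, with vertex at Q = 6 and minimum €20.
ATC = 512/Q + 92 - 24Q + 2Q^2. Setting dATC/dQ = −512/Q^2 − 24 + 4Q = 0 gives Q = 8 (since 4·8^3 − 24·8^2 = 512).
min ATC = 512/8 + 92 − 24·8 + 2·8^2 = €92. That is the break-even price.
Between these two prices the firm operates at a loss; above €92 it earns a profit.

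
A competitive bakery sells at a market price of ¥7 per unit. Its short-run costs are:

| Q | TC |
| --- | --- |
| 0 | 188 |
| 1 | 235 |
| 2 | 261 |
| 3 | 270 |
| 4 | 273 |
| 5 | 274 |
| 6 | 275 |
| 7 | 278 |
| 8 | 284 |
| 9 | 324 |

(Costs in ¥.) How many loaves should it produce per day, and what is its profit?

Profit at each row (π = 7Q − TC): Q=0: -188; Q=1: -228; Q=2: -247; Q=3: -249; Q=4: -245; Q=5: -239; Q=6: -233; Q=7: -229; Q=8: -228; Q=9: -261.
Profit is highest at Q = 0. Equivalently, the lowest AVC in the table is 96/8 ≈ ¥12 at Q = 8, and P = ¥7 falls below it — price never covers variable cost, so the firm shuts down and loses only its fixed cost.

Q = 0 (shut down); profit = -¥188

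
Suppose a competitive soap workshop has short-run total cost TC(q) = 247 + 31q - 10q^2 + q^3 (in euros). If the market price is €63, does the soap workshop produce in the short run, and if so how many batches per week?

Strip out fixed cost: VC = 31q - 10q^2 + q^3. Then AVC = 31 - 10q + q^2 and MC = 31 - 20q + 3q^2.
The AVC parabola has its vertex at q = 10/2 = 5, where AVC = 31 - 10·5 + 5^2 = €6.
P = €63 exceeds min AVC = €6, so the firm stays open.
P = MC gives -32 - 20q + 3q^2 = 0, with roots -4/3 and 8. Take the larger (rising MC): q* = 8.
Check: AVC at q = 8 is €15 ≤ P, so revenue covers variable cost.
Profit = P·q − TC = 63·8 − 367 = €137.

Produce at q = 8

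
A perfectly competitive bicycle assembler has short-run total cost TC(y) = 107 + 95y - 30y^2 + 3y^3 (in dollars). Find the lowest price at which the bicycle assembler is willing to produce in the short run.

$20 per unit

Short-run supply begins at min AVC. From VC = 95y - 30y^2 + 3y^3, AVC = 95 - 30y + 3y^2.
dAVC/dy = -30 + 6y = 0 gives y = 5. min AVC = 95 - 30·5 + 3·5^2 = 20.
So the shutdown price is $20.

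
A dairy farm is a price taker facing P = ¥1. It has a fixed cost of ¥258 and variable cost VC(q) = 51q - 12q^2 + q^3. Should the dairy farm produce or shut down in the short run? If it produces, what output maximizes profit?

Shut down

Variable cost is VC = 51q - 12q^2 + q^3, so AVC = VC/q = 51 - 12q + q^2 and MC = dTC/dq = 51 - 24q + 3q^2.
AVC hits its minimum where MC = AVC, at q = 6, giving min AVC = 51 - 12·6 + 6^2 = ¥15.
Since P = ¥1 < min AVC = ¥15, price fails to cover variable cost at any output.
Best response: produce nothing and absorb the ¥258 fixed cost.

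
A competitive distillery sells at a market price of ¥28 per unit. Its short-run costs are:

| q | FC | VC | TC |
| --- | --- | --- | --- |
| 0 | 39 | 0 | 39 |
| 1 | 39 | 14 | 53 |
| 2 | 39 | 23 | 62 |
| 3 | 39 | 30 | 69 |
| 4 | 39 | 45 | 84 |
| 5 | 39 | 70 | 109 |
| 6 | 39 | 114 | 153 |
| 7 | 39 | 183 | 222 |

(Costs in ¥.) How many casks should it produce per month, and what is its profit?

q = 5; profit = ¥31

Profit at each row (π = 28q − TC): q=0: -39; q=1: -25; q=2: -6; q=3: 15; q=4: 28; q=5: 31; q=6: 15; q=7: -26.
Profit is maximized at q = 5. AVC there is 70/5 = ¥14 ≤ P, so producing beats shutting down (which would give -¥39).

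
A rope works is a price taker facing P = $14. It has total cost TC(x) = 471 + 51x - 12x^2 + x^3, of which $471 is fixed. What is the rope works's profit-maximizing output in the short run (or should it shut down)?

Shut down

Variable cost is VC = 51x - 12x^2 + x^3, so AVC = VC/x = 51 - 12x + x^2 and MC = dTC/dx = 51 - 24x + 3x^2.
AVC hits its minimum where MC = AVC, at x = 6, giving min AVC = 51 - 12·6 + 6^2 = $15.
P = $14 lies below min AVC = $15; no output level covers variable cost.
Best response: produce nothing and absorb the $471 fixed cost.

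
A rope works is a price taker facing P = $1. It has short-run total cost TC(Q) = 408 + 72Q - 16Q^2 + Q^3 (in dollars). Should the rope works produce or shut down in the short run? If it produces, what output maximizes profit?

Strip out fixed cost: VC = 72Q - 16Q^2 + Q^3. Then AVC = 72 - 16Q + Q^2 and MC = 72 - 32Q + 3Q^2.
AVC hits its minimum where MC = AVC, at Q = 8, giving min AVC = 72 - 16·8 + 8^2 = $8.
P = $1 lies below min AVC = $8; no output level covers variable cost.
Best response: produce nothing and absorb the $408 fixed cost.

Shut down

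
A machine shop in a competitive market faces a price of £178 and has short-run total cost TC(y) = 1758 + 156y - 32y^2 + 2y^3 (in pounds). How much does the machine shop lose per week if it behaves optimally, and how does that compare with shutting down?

Profit = -£306 at y = 11

AVC = 156 - 32y + 2y^2 has its minimum £28 at y = 8; price £178 clears that bar, so the firm operates.
With MC = 156 - 64y + 6y^2, P = MC on the upward-sloping part at y* = 11.
TR = 178·11 = 1958. TC = 1758 + 506 = 2264. Profit = 1958 − 2264 = -£306.
Shutting down would mean losing the fixed cost of £1758, so operating at a loss of £306 is better by £1452.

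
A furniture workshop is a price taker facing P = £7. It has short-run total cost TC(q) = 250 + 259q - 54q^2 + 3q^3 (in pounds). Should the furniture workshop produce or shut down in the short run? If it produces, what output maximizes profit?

From TC, MC = TC'(q) = 259 - 108q + 9q^2 and AVC = VC/q = 259 - 54q + 3q^2.
The AVC parabola has its vertex at q = 54/6 = 9, where AVC = 259 - 54·9 + 3·9^2 = £16.
P = £7 lies below min AVC = £16; no output level covers variable cost.
Best response: produce nothing and absorb the £250 fixed cost.

Shut down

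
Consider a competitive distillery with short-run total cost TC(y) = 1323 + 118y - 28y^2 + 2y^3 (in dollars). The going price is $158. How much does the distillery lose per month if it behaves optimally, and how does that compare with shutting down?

Profit = -$123 at y = 10

AVC = 118 - 28y + 2y^2; min AVC = $20 at y = 7. Since P = $158 ≥ min AVC, the firm produces.
With MC = 118 - 56y + 6y^2, P = MC on the upward-sloping part at y* = 10.
TR = 158·10 = 1580. TC = 1323 + 380 = 1703. Profit = 1580 − 1703 = -$123.
By producing, the firm covers all variable cost plus $1200 of fixed cost; shutting down would lose the full $1323.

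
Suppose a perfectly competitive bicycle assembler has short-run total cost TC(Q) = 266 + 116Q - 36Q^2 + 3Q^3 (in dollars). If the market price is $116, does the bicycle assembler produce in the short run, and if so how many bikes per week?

Variable cost is VC = 116Q - 36Q^2 + 3Q^3, so AVC = VC/Q = 116 - 36Q + 3Q^2 and MC = dTC/dQ = 116 - 72Q + 9Q^2.
The AVC parabola has its vertex at Q = 36/6 = 6, where AVC = 116 - 36·6 + 3·6^2 = $8.
Since P = $116 ≥ min AVC = $8, price covers variable cost and the firm should produce.
Set P = MC: 116 = 116 - 72Q + 9Q^2 → -72Q + 9Q^2 = 0. The roots are Q = 0 and Q = 8; the profit-maximizing output is on the rising part of MC, so Q* = 8.
Check: AVC at Q = 8 is $20 ≤ P, so revenue covers variable cost.
Profit = P·Q − TC = 116·8 − 426 = $502.

Produce at Q = 8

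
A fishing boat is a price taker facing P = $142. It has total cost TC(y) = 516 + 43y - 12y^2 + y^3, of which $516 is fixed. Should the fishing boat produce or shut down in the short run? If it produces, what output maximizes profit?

Produce at y = 11

Variable cost is VC = 43y - 12y^2 + y^3, so AVC = VC/y = 43 - 12y + y^2 and MC = dTC/dy = 43 - 24y + 3y^2.
AVC is minimized where dAVC/dy = -12 + 2y = 0, at y = 6; min AVC = 43 - 12·6 + 6^2 = $7.
P = $142 exceeds min AVC = $7, so the firm stays open.
Solving P = MC: -99 - 24y + 3y^2 = 0 ⇒ y = -3 or 11. On the upward-sloping branch, y* = 11.
Check: AVC at y = 11 is $32 ≤ P, so revenue covers variable cost.
Profit = P·y − TC = 142·11 − 868 = $694.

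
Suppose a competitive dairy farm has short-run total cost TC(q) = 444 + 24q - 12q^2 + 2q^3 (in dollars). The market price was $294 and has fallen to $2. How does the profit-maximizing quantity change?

Output falls from 9 to 0 (the firm shuts down)

MC = 24 - 24q + 6q^2; the shutdown threshold is min AVC = $6 (at q = 3).
With P = $294 above the shutdown price, P = MC gives q = 9.
At P = $2 < min AVC = $6, price no longer covers variable cost at any output, so the firm shuts down: q = 0.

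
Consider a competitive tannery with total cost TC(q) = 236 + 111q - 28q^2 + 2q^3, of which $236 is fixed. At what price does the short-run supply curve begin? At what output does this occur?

Short-run supply begins at min AVC. From VC = 111q - 28q^2 + 2q^3, AVC = 111 - 28q + 2q^2.
At the minimum of AVC, MC = AVC. MC = 111 - 56q + 6q^2; setting MC = AVC gives 4q^2 - 28q = 0, so q = 7. min AVC = 13.
So the shutdown price is $13.

$13 per unit, at q = 7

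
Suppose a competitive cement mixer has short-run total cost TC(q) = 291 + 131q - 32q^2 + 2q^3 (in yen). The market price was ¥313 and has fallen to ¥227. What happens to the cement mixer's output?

Output falls from 13 to 12

MC = 131 - 64q + 6q^2; the shutdown threshold is min AVC = ¥3 (at q = 8).
At P = ¥313 ≥ min AVC, set P = MC on the rising branch: q = 13.
At P = ¥227 ≥ min AVC, set P = MC: q = 12. The firm stays open but cuts output.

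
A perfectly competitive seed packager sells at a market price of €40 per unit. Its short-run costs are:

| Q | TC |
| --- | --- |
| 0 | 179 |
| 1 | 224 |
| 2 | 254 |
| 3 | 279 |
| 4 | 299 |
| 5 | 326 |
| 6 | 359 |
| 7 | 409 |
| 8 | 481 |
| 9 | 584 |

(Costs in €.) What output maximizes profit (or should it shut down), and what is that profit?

Q = 6; profit = -€119

Tabulate TR − TC: Q=0: -179; Q=1: -184; Q=2: -174; Q=3: -159; Q=4: -139; Q=5: -126; Q=6: -119; Q=7: -129; Q=8: -161; Q=9: -224.
Profit is maximized at Q = 6. AVC there is 180/6 = €30 ≤ P, so producing beats shutting down (which would give -€179).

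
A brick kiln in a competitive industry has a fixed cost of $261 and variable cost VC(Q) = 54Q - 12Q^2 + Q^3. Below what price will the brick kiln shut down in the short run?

$18 per unit

The shutdown price is the minimum of AVC. VC = 54Q - 12Q^2 + Q^3, so AVC = 54 - 12Q + Q^2.
dAVC/dQ = -12 + 2Q = 0 gives Q = 6. min AVC = 54 - 12·6 + 6^2 = 18.
For P < $18 the firm produces nothing.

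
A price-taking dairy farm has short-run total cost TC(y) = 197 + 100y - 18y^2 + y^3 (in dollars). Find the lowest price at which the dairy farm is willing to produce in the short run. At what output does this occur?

Short-run supply begins at min AVC. From VC = 100y - 18y^2 + y^3, AVC = 100 - 18y + y^2.
At the minimum of AVC, MC = AVC. MC = 100 - 36y + 3y^2; setting MC = AVC gives 2y^2 - 18y = 0, so y = 9. min AVC = 19.
So the shutdown price is $19.

$19 per unit, at y = 9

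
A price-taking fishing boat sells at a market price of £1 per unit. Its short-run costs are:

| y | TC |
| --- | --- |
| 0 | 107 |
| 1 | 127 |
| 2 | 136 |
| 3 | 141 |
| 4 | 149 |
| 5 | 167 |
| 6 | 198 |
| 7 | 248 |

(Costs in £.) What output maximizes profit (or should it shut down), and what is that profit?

Compute π = P·y − TC at each output: y=0: -107; y=1: -126; y=2: -134; y=3: -138; y=4: -145; y=5: -162; y=6: -192; y=7: -241.
Profit is highest at y = 0. Equivalently, the lowest AVC in the table is 42/4 ≈ £10.50 at y = 4, and P = £1 falls below it — price never covers variable cost, so the firm shuts down and loses only its fixed cost.

y = 0 (shut down); profit = -£107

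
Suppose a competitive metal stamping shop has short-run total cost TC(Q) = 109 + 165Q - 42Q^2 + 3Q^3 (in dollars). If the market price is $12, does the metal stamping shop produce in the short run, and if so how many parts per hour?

Variable cost is VC = 165Q - 42Q^2 + 3Q^3, so AVC = VC/Q = 165 - 42Q + 3Q^2 and MC = dTC/dQ = 165 - 84Q + 9Q^2.
AVC is minimized where dAVC/dQ = -42 + 6Q = 0, at Q = 7; min AVC = 165 - 42·7 + 3·7^2 = $18.
Since P = $12 < min AVC = $18, price fails to cover variable cost at any output.
Shutting down limits the loss to fixed cost, $109.

Shut down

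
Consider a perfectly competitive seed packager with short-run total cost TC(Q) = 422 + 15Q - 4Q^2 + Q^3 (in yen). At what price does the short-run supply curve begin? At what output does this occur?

The firm shuts down when price falls below the minimum of average variable cost. AVC = VC/Q = 15 - 4Q + Q^2.
dAVC/dQ = -4 + 2Q = 0 gives Q = 2. min AVC = 15 - 4·2 + 2^2 = 11.
For P < ¥11 the firm produces nothing.

¥11 per unit, at Q = 2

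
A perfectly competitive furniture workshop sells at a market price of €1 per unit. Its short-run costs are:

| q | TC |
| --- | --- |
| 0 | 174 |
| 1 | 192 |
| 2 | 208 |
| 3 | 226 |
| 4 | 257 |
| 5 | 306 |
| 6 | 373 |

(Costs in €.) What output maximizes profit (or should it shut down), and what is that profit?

q = 0 (shut down); profit = -€174

Tabulate TR − TC: q=0: -174; q=1: -191; q=2: -206; q=3: -223; q=4: -253; q=5: -301; q=6: -367.
Profit is highest at q = 0. Equivalently, the lowest AVC in the table is 34/2 ≈ €17 at q = 2, and P = €1 falls below it — price never covers variable cost, so the firm shuts down and loses only its fixed cost.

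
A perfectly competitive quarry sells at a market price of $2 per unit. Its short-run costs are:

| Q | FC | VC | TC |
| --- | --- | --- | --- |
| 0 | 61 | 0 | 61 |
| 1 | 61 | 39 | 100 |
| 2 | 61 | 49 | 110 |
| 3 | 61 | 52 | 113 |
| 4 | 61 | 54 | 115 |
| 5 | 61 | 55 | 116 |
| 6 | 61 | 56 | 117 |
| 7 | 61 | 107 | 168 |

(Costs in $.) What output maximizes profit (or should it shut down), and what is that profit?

Profit at each row (π = 2Q − TC): Q=0: -61; Q=1: -98; Q=2: -106; Q=3: -107; Q=4: -107; Q=5: -106; Q=6: -105; Q=7: -154.
Profit is highest at Q = 0. Equivalently, the lowest AVC in the table is 56/6 ≈ $9.33 at Q = 6, and P = $2 falls below it — price never covers variable cost, so the firm shuts down and loses only its fixed cost.

Q = 0 (shut down); profit = -$61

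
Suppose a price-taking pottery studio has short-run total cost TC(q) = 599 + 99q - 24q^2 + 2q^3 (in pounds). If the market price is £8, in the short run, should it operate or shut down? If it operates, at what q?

From TC, MC = TC'(q) = 99 - 48q + 6q^2 and AVC = VC/q = 99 - 24q + 2q^2.
AVC is minimized where dAVC/dq = -24 + 4q = 0, at q = 6; min AVC = 99 - 24·6 + 2·6^2 = £27.
With P < min AVC (£8 < £27), every unit sold adds to the loss.
The firm minimizes its loss by shutting down and losing only its fixed cost of £599.

Shut down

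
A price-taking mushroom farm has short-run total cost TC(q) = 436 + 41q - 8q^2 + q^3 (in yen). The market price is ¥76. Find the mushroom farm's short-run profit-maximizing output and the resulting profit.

AVC = 41 - 8q + q^2 has its minimum ¥25 at q = 4; price ¥76 clears that bar, so the firm operates.
MC = 41 - 16q + 3q^2. Setting P = MC and taking the root on the rising branch gives q* = 7.
TR = 76·7 = 532. TC = 436 + 238 = 674. Profit = 532 − 674 = -¥142.
By producing, the firm covers all variable cost plus ¥294 of fixed cost; shutting down would lose the full ¥436.

Profit = -¥142 at q = 7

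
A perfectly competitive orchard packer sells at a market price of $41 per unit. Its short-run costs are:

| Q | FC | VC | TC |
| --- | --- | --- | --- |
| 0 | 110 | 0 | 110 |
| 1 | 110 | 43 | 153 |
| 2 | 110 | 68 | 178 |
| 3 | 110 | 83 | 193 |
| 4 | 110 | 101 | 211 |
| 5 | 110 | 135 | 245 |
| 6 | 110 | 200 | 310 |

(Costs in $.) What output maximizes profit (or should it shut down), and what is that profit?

Q = 5; profit = -$40

Compute π = P·Q − TC at each output: Q=0: -110; Q=1: -112; Q=2: -96; Q=3: -70; Q=4: -47; Q=5: -40; Q=6: -64.
Profit is maximized at Q = 5. AVC there is 135/5 = $27 ≤ P, so producing beats shutting down (which would give -$110).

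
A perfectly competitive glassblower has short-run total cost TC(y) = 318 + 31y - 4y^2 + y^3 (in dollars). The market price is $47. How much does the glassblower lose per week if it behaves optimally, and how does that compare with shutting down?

AVC = 31 - 4y + y^2 has its minimum $27 at y = 2; price $47 clears that bar, so the firm operates.
With MC = 31 - 8y + 3y^2, P = MC on the upward-sloping part at y* = 4.
TR = 47·4 = 188. TC = 318 + 124 = 442. Profit = 188 − 442 = -$254.
By producing, the firm covers all variable cost plus $64 of fixed cost; shutting down would lose the full $318.

Profit = -$254 at y = 4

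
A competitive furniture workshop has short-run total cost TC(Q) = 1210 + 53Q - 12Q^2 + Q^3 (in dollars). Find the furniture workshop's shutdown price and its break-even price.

Shutdown price = min AVC. AVC = 53 - 12Q + Q^2, with vertex at Q = 6 and minimum $17.
ATC = 1210/Q + 53 - 12Q + Q^2. Setting dATC/dQ = −1210/Q^2 − 12 + 2Q = 0 gives Q = 11 (since 2·11^3 − 12·11^2 = 1210).
min ATC = 1210/11 + 53 − 12·11 + 11^2 = $152. That is the break-even price.
For $17 ≤ P < $152 the firm produces at a loss; below $17 it shuts down.

Shutdown price = $17; break-even price = $152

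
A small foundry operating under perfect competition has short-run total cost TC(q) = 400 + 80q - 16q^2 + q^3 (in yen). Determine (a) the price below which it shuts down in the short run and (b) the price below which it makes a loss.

AVC = 80 - 16q + q^2; minimized at q = 8, giving min AVC = ¥16. That is the shutdown price.
ATC = 400/q + 80 - 16q + q^2. Setting dATC/dq = −400/q^2 − 16 + 2q = 0 gives q = 10 (since 2·10^3 − 16·10^2 = 400).
min ATC = 400/10 + 80 − 16·10 + 10^2 = ¥60. That is the break-even price.
For ¥16 ≤ P < ¥60 the firm produces at a loss; below ¥16 it shuts down.

Shutdown price = ¥16; break-even price = ¥60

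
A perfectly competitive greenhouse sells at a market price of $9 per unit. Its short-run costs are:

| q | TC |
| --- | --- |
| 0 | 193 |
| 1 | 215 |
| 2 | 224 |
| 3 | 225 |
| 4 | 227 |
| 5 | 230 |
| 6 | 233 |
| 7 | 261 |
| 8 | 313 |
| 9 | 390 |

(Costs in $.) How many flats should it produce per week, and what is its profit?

q = 6; profit = -$179

Profit at each row (π = 9q − TC): q=0: -193; q=1: -206; q=2: -206; q=3: -198; q=4: -191; q=5: -185; q=6: -179; q=7: -198; q=8: -241; q=9: -309.
Profit is maximized at q = 6. AVC there is 40/6 = $6.67 ≤ P, so producing beats shutting down (which would give -$193).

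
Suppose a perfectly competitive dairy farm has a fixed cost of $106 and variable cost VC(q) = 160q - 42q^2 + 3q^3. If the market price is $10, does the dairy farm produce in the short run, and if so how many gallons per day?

Shut down

Variable cost is VC = 160q - 42q^2 + 3q^3, so AVC = VC/q = 160 - 42q + 3q^2 and MC = dTC/dq = 160 - 84q + 9q^2.
AVC is minimized where dAVC/dq = -42 + 6q = 0, at q = 7; min AVC = 160 - 42·7 + 3·7^2 = $13.
With P < min AVC ($10 < $13), every unit sold adds to the loss.
The firm minimizes its loss by shutting down and losing only its fixed cost of $106.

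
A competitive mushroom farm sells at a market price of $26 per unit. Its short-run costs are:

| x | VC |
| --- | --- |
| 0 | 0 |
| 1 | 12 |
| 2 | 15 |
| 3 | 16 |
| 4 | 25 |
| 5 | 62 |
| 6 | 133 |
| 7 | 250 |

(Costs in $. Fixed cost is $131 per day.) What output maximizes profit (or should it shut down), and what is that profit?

Tabulate TR − TC: x=0: -131; x=1: -117; x=2: -94; x=3: -69; x=4: -52; x=5: -63; x=6: -108; x=7: -199.
Profit is maximized at x = 4. AVC there is 25/4 = $6.25 ≤ P, so producing beats shutting down (which would give -$131).

x = 4; profit = -$52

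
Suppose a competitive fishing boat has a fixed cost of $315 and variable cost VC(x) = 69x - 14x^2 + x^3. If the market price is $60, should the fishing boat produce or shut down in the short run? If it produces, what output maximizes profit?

From TC, MC = TC'(x) = 69 - 28x + 3x^2 and AVC = VC/x = 69 - 14x + x^2.
AVC is minimized where dAVC/dx = -14 + 2x = 0, at x = 7; min AVC = 69 - 14·7 + 7^2 = $20.
Because $60 ≥ $20, revenue can cover variable cost; the firm operates.
Solving P = MC: 9 - 28x + 3x^2 = 0 ⇒ x = 1/3 or 9. On the upward-sloping branch, x* = 9.
Check: AVC at x = 9 is $24 ≤ P, so revenue covers variable cost.
Profit = P·x − TC = 60·9 − 531 = $9.

Produce at x = 9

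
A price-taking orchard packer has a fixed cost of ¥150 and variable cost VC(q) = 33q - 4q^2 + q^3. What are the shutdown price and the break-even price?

Shutdown price = ¥29; break-even price = ¥68

Shutdown price = min AVC. AVC = 33 - 4q + q^2, with vertex at q = 2 and minimum ¥29.
ATC = 150/q + 33 - 4q + q^2. Setting dATC/dq = −150/q^2 − 4 + 2q = 0 gives q = 5 (since 2·5^3 − 4·5^2 = 150).
min ATC = 150/5 + 33 − 4·5 + 5^2 = ¥68. That is the break-even price.
For ¥29 ≤ P < ¥68 the firm produces at a loss; below ¥29 it shuts down.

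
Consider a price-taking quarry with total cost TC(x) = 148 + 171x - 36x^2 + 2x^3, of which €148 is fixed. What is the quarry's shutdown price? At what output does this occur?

The shutdown price is the minimum of AVC. VC = 171x - 36x^2 + 2x^3, so AVC = 171 - 36x + 2x^2.
At the minimum of AVC, MC = AVC. MC = 171 - 72x + 6x^2; setting MC = AVC gives 4x^2 - 36x = 0, so x = 9. min AVC = 9.
So the shutdown price is €9.

€9 per unit, at x = 9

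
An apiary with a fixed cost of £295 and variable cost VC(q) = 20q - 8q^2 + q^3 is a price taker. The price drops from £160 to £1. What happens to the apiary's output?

Output falls from 10 to 0 (the firm shuts down)

AVC = 20 - 8q + q^2, minimized at q = 4 where min AVC = £4. MC = 20 - 16q + 3q^2.
With P = £160 above the shutdown price, P = MC gives q = 10.
At P = £1 < min AVC = £4, price no longer covers variable cost at any output, so the firm shuts down: q = 0.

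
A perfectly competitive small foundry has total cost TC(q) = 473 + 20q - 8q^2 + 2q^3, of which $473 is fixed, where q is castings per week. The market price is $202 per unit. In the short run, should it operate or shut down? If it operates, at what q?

Produce at q = 7

Strip out fixed cost: VC = 20q - 8q^2 + 2q^3. Then AVC = 20 - 8q + 2q^2 and MC = 20 - 16q + 6q^2.
AVC is minimized where dAVC/dq = -8 + 4q = 0, at q = 2; min AVC = 20 - 8·2 + 2·2^2 = $12.
Because $202 ≥ $12, revenue can cover variable cost; the firm operates.
Solving P = MC: -182 - 16q + 6q^2 = 0 ⇒ q = -13/3 or 7. On the upward-sloping branch, q* = 7.
Check: AVC at q = 7 is $62 ≤ P, so revenue covers variable cost.
Profit = P·q − TC = 202·7 − 907 = $507.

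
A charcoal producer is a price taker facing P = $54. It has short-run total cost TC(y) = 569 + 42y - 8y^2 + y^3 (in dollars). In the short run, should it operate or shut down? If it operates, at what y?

Produce at y = 6

Strip out fixed cost: VC = 42y - 8y^2 + y^3. Then AVC = 42 - 8y + y^2 and MC = 42 - 16y + 3y^2.
The AVC parabola has its vertex at y = 8/2 = 4, where AVC = 42 - 8·4 + 4^2 = $26.
Since P = $54 ≥ min AVC = $26, price covers variable cost and the firm should produce.
Solving P = MC: -12 - 16y + 3y^2 = 0 ⇒ y = -2/3 or 6. On the upward-sloping branch, y* = 6.
Check: AVC at y = 6 is $30 ≤ P, so revenue covers variable cost.
Profit = P·y − TC = 54·6 − 749 = -$425, a loss, but smaller than the $569 fixed cost the firm would lose by shutting down.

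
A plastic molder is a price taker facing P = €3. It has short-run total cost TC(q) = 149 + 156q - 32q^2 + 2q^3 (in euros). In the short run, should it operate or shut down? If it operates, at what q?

Shut down

Strip out fixed cost: VC = 156q - 32q^2 + 2q^3. Then AVC = 156 - 32q + 2q^2 and MC = 156 - 64q + 6q^2.
AVC is minimized where dAVC/dq = -32 + 4q = 0, at q = 8; min AVC = 156 - 32·8 + 2·8^2 = €28.
P = €3 lies below min AVC = €28; no output level covers variable cost.
Best response: produce nothing and absorb the €149 fixed cost.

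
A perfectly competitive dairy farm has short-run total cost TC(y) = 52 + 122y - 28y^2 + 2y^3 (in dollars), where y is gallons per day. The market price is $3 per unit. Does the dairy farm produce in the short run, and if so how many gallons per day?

Strip out fixed cost: VC = 122y - 28y^2 + 2y^3. Then AVC = 122 - 28y + 2y^2 and MC = 122 - 56y + 6y^2.
AVC is minimized where dAVC/dy = -28 + 4y = 0, at y = 7; min AVC = 122 - 28·7 + 2·7^2 = $24.
Since P = $3 < min AVC = $24, price fails to cover variable cost at any output.
Best response: produce nothing and absorb the $52 fixed cost.

Shut down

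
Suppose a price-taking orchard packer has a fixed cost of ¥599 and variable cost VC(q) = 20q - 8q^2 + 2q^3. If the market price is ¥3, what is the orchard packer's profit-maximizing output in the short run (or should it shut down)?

Shut down

Variable cost is VC = 20q - 8q^2 + 2q^3, so AVC = VC/q = 20 - 8q + 2q^2 and MC = dTC/dq = 20 - 16q + 6q^2.
AVC hits its minimum where MC = AVC, at q = 2, giving min AVC = 20 - 8·2 + 2·2^2 = ¥12.
P = ¥3 lies below min AVC = ¥12; no output level covers variable cost.
The firm minimizes its loss by shutting down and losing only its fixed cost of ¥599.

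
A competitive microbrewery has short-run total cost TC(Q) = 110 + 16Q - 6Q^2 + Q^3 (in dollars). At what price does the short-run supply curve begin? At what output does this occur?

Short-run supply begins at min AVC. From VC = 16Q - 6Q^2 + Q^3, AVC = 16 - 6Q + Q^2.
dAVC/dQ = -6 + 2Q = 0 gives Q = 3. min AVC = 16 - 6·3 + 3^2 = 7.
The firm shuts down for any P below $7.

$7 per unit, at Q = 3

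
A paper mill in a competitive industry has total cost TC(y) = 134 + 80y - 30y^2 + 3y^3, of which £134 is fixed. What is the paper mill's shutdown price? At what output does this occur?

£5 per unit, at y = 5

The firm shuts down when price falls below the minimum of average variable cost. AVC = VC/y = 80 - 30y + 3y^2.
At the minimum of AVC, MC = AVC. MC = 80 - 60y + 9y^2; setting MC = AVC gives 6y^2 - 30y = 0, so y = 5. min AVC = 5.
The firm shuts down for any P below £5.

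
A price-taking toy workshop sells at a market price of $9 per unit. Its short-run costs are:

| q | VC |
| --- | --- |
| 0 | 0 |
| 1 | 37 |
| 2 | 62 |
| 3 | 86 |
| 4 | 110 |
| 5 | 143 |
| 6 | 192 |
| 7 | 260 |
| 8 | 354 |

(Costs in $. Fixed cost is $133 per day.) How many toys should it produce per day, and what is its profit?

q = 0 (shut down); profit = -$133

Compute π = P·q − TC at each output: q=0: -133; q=1: -161; q=2: -177; q=3: -192; q=4: -207; q=5: -231; q=6: -271; q=7: -330; q=8: -415.
Profit is highest at q = 0. Equivalently, the lowest AVC in the table is 110/4 ≈ $27.50 at q = 4, and P = $9 falls below it — price never covers variable cost, so the firm shuts down and loses only its fixed cost.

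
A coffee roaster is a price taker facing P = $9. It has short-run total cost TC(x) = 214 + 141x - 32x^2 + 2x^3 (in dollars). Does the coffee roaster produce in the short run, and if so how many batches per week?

Strip out fixed cost: VC = 141x - 32x^2 + 2x^3. Then AVC = 141 - 32x + 2x^2 and MC = 141 - 64x + 6x^2.
AVC hits its minimum where MC = AVC, at x = 8, giving min AVC = 141 - 32·8 + 2·8^2 = $13.
P = $9 lies below min AVC = $13; no output level covers variable cost.
Shutting down limits the loss to fixed cost, $214.

Shut down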